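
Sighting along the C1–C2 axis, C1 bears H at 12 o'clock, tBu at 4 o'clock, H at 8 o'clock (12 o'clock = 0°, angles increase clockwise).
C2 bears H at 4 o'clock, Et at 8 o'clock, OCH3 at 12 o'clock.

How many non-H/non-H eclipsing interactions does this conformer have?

0

Every eclipsing pair involves H, so the count is 0.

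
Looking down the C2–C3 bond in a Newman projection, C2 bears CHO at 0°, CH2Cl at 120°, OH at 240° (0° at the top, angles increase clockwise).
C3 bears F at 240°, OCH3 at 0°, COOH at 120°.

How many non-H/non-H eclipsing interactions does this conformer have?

3

Non-H eclipsing pairs: CHO(0°)/OCH3(0°); CH2Cl(120°)/COOH(120°); OH(240°)/F(240°) — 3 interactions.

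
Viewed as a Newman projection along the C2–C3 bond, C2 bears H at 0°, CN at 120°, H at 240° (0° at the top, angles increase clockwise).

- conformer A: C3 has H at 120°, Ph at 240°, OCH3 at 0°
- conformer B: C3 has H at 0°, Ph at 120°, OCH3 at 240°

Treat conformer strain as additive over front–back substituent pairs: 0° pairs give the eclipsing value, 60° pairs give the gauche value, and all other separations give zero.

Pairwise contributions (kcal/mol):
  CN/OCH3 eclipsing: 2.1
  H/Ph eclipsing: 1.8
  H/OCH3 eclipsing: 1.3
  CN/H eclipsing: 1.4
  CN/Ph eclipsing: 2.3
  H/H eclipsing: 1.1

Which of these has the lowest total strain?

A

A (eclipsed): H(0°)/OCH3(0°) eclipsed 1.3; CN(120°)/H(120°) eclipsed 1.4; H(240°)/Ph(240°) eclipsed 1.8 → 4.5 kcal/mol.
B (eclipsed): H(0°)/H(0°) eclipsed 1.1; CN(120°)/Ph(120°) eclipsed 2.3; H(240°)/OCH3(240°) eclipsed 1.3 → 4.7 kcal/mol.
A has the lowest total (4.5 kcal/mol).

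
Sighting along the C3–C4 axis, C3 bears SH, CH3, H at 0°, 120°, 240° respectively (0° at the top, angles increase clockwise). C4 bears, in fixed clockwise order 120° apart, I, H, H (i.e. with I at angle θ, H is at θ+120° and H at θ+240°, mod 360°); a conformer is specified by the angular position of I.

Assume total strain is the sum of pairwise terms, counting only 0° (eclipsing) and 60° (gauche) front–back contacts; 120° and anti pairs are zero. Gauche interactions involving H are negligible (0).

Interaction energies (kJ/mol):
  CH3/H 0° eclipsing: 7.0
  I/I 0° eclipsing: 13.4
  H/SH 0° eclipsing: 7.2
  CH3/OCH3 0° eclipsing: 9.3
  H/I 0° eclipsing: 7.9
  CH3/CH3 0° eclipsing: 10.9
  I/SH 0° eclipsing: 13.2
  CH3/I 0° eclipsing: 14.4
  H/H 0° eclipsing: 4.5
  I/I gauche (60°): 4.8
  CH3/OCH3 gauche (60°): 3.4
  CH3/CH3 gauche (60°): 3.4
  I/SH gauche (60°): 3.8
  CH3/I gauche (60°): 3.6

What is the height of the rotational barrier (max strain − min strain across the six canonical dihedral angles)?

I at 0° (eclipsed): SH–I eclipsed, CH3–H eclipsed, H–H eclipsed; 13.2 + 7.0 + 4.5 = 24.7 kJ/mol.
I at 60° (staggered): SH–I gauche, CH3–I gauche; 3.8 + 3.6 = 7.4 kJ/mol.
I at 120° (eclipsed): SH–H eclipsed, CH3–I eclipsed, H–H eclipsed; 7.2 + 14.4 + 4.5 = 26.1 kJ/mol.
I at 180° (staggered): CH3–I gauche; 3.6 = 3.6 kJ/mol.
I at 240° (eclipsed): SH–H eclipsed, CH3–H eclipsed, H–I eclipsed; 7.2 + 7.0 + 7.9 = 22.1 kJ/mol.
I at 300° (staggered): SH–I gauche; 3.8 = 3.8 kJ/mol.
Max at 120° (26.1 kJ/mol), min at 180° (3.6 kJ/mol); barrier = 22.5 kJ/mol.

22.5 kJ/mol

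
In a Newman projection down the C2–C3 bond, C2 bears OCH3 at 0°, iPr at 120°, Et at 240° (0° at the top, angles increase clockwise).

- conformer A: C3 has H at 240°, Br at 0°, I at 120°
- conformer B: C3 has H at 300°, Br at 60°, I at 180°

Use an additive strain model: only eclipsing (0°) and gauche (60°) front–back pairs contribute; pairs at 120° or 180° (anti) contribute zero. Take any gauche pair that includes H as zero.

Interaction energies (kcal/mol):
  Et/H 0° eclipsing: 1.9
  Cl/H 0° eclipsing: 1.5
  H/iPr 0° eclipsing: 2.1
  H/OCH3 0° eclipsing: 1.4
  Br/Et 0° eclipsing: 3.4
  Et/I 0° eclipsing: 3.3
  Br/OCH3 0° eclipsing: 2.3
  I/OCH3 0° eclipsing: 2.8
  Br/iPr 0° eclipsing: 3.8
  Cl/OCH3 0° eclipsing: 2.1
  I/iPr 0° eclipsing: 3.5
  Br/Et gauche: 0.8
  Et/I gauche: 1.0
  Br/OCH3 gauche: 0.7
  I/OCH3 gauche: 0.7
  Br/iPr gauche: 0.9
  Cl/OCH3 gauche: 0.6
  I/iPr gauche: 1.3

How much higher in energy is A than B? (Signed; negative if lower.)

A (eclipsed): OCH3–Br eclipsed, iPr–I eclipsed, Et–H eclipsed; 2.3 + 3.5 + 1.9 = 7.7 kcal/mol.
B (staggered): OCH3–Br gauche, iPr–Br gauche, iPr–I gauche, Et–I gauche; 0.7 + 0.9 + 1.3 + 1.0 = 3.9 kcal/mol.
E(A) − E(B) = 7.7 − 3.9 = +3.8 kcal/mol.

+3.8 kcal/mol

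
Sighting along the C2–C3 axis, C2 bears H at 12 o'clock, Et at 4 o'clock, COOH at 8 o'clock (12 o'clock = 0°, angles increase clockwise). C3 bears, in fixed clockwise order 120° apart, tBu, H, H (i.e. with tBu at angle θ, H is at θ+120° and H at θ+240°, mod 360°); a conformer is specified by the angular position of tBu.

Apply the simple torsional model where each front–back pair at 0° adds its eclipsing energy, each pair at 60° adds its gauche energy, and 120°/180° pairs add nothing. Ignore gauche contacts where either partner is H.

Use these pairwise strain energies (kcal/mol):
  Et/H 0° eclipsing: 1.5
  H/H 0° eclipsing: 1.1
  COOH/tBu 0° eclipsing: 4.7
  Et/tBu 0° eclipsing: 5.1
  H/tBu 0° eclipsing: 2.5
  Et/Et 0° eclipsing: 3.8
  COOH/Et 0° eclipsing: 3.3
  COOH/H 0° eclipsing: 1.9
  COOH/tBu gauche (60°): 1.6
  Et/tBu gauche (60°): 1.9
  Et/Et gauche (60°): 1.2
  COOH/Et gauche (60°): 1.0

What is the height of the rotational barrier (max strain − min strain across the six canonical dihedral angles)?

tBu at 0° (eclipsed): H–tBu eclipsed, Et–H eclipsed, COOH–H eclipsed; 2.5 + 1.5 + 1.9 = 5.9 kcal/mol.
tBu at 60° (staggered): Et–tBu gauche; 1.9 = 1.9 kcal/mol.
tBu at 120° (eclipsed): H–H eclipsed, Et–tBu eclipsed, COOH–H eclipsed; 1.1 + 5.1 + 1.9 = 8.1 kcal/mol.
tBu at 180° (staggered): Et–tBu gauche, COOH–tBu gauche; 1.9 + 1.6 = 3.5 kcal/mol.
tBu at 240° (eclipsed): H–H eclipsed, Et–H eclipsed, COOH–tBu eclipsed; 1.1 + 1.5 + 4.7 = 7.3 kcal/mol.
tBu at 300° (staggered): COOH–tBu gauche; 1.6 = 1.6 kcal/mol.
Max at 120° (8.1 kcal/mol), min at 300° (1.6 kcal/mol); barrier = 6.5 kcal/mol.

6.5 kcal/mol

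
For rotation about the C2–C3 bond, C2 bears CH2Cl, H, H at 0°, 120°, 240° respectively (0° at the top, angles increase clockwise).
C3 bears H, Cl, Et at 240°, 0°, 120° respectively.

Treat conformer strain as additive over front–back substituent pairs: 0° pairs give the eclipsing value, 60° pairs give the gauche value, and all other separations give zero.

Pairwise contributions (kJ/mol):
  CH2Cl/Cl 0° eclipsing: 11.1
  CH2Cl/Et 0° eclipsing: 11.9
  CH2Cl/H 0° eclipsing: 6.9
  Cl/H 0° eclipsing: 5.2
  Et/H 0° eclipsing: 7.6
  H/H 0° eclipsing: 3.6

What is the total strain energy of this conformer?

This conformer (eclipsed): CH2Cl–Cl eclipsed, H–Et eclipsed, H–H eclipsed; 11.1 + 7.6 + 3.6 = 22.3 kJ/mol.

22.3 kJ/mol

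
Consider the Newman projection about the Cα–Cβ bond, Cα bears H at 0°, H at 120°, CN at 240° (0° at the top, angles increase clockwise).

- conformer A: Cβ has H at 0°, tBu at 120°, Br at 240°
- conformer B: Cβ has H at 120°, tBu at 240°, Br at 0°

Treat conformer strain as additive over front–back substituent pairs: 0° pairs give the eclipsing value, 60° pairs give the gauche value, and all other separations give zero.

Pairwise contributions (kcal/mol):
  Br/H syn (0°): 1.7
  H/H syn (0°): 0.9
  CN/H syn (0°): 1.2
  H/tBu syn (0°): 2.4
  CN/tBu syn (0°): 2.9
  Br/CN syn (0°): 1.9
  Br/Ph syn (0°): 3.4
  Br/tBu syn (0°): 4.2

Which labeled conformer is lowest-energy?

A

A is eclipsed. H at 0° is eclipsed with H at 0° (0.9); H at 120° is eclipsed with tBu at 120° (2.4); CN at 240° is eclipsed with Br at 240° (1.9). Total 5.2 kcal/mol.
B is eclipsed. H at 0° is eclipsed with Br at 0° (1.7); H at 120° is eclipsed with H at 120° (0.9); CN at 240° is eclipsed with tBu at 240° (2.9). Total 5.5 kcal/mol.
A has the lowest total (5.2 kcal/mol).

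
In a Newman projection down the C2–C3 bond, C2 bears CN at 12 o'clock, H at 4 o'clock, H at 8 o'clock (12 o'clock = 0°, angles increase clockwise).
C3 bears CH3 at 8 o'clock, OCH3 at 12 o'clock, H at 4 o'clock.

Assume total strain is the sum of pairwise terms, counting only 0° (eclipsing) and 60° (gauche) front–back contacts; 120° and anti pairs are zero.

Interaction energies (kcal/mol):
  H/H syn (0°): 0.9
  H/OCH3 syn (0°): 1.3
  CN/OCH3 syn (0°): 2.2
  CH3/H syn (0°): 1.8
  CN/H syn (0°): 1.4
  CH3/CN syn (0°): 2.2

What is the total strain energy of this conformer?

This conformer (eclipsed): CN–OCH3 eclipsed, H–H eclipsed, H–CH3 eclipsed; 2.2 + 0.9 + 1.8 = 4.9 kcal/mol.

4.9 kcal/mol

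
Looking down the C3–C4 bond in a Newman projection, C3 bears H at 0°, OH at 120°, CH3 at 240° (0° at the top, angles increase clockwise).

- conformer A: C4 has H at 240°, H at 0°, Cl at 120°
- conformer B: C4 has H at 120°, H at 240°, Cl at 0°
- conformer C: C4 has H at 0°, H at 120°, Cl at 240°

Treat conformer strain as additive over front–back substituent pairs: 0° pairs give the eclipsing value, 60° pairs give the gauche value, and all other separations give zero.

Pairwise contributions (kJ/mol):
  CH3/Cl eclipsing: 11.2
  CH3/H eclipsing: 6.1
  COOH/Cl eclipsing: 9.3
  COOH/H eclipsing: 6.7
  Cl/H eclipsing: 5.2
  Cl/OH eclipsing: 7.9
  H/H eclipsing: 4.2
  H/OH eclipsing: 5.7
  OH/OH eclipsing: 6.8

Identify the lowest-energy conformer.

B

A is eclipsed. H at 0° is eclipsed with H at 0° (4.2); OH at 120° is eclipsed with Cl at 120° (7.9); CH3 at 240° is eclipsed with H at 240° (6.1). Total 18.2 kJ/mol.
B is eclipsed. H at 0° is eclipsed with Cl at 0° (5.2); OH at 120° is eclipsed with H at 120° (5.7); CH3 at 240° is eclipsed with H at 240° (6.1). Total 17.0 kJ/mol.
C is eclipsed. H at 0° is eclipsed with H at 0° (4.2); OH at 120° is eclipsed with H at 120° (5.7); CH3 at 240° is eclipsed with Cl at 240° (11.2). Total 21.1 kJ/mol.
B has the lowest total (17.0 kJ/mol).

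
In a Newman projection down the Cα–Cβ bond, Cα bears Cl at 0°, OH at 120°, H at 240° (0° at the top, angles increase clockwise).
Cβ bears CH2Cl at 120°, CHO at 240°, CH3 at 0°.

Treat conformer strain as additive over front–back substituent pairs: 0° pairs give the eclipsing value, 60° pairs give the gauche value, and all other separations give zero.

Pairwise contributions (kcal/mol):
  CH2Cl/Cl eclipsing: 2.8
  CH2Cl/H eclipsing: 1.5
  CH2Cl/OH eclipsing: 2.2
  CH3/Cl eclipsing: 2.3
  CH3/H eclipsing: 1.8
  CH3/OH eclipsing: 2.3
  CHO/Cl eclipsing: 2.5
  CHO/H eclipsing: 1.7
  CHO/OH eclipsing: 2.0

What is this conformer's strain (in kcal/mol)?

This conformer (eclipsed): Cl(0°)/CH3(0°) eclipsed 2.3; OH(120°)/CH2Cl(120°) eclipsed 2.2; H(240°)/CHO(240°) eclipsed 1.7 → 6.2 kcal/mol.

6.2 kcal/mol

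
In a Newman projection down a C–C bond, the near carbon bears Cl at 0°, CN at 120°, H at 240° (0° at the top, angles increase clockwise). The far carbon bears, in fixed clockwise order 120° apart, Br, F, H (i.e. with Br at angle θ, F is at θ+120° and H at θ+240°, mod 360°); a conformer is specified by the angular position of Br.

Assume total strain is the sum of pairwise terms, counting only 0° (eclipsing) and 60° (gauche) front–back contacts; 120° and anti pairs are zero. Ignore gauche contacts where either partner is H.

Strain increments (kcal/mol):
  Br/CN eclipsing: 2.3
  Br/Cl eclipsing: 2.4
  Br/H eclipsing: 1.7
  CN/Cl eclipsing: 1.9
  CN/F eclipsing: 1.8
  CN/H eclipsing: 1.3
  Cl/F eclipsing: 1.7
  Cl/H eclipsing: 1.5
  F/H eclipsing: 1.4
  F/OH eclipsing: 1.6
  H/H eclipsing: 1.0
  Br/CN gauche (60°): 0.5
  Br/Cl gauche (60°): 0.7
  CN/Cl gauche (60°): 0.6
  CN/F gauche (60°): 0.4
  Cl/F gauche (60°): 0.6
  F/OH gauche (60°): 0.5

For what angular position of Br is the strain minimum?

Br at 0° (eclipsed): Cl(0°)/Br(0°) eclipsed 2.4; CN(120°)/F(120°) eclipsed 1.8; H(240°)/H(240°) eclipsed 1.0 → 5.2 kcal/mol.
Br at 60° (staggered): Cl(0°)/Br(60°) gauche 0.7; CN(120°)/Br(60°) gauche 0.5; CN(120°)/F(180°) gauche 0.4 → 1.6 kcal/mol.
Br at 120° (eclipsed): Cl(0°)/H(0°) eclipsed 1.5; CN(120°)/Br(120°) eclipsed 2.3; H(240°)/F(240°) eclipsed 1.4 → 5.2 kcal/mol.
Br at 180° (staggered): Cl(0°)/F(300°) gauche 0.6; CN(120°)/Br(180°) gauche 0.5 → 1.1 kcal/mol.
Br at 240° (eclipsed): Cl(0°)/F(0°) eclipsed 1.7; CN(120°)/H(120°) eclipsed 1.3; H(240°)/Br(240°) eclipsed 1.7 → 4.7 kcal/mol.
Br at 300° (staggered): Cl(0°)/Br(300°) gauche 0.7; Cl(0°)/F(60°) gauche 0.6; CN(120°)/F(60°) gauche 0.4 → 1.7 kcal/mol.
The minimum (1.1 kcal/mol) occurs with Br at 180°.

180°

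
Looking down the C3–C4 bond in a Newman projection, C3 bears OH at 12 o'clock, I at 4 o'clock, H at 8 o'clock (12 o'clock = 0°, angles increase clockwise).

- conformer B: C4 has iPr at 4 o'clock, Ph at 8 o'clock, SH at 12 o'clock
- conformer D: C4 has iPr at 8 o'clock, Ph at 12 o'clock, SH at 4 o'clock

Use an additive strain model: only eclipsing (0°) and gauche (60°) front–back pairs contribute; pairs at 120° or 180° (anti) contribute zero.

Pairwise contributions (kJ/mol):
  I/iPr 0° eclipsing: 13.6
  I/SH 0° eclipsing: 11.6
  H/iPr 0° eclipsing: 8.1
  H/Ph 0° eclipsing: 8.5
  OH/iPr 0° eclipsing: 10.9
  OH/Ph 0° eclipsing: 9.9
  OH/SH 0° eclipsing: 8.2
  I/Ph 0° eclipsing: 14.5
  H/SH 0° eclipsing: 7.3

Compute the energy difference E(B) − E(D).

B (eclipsed): OH(0°)/SH(0°) eclipsed 8.2; I(120°)/iPr(120°) eclipsed 13.6; H(240°)/Ph(240°) eclipsed 8.5 → 30.3 kJ/mol.
D (eclipsed): OH(0°)/Ph(0°) eclipsed 9.9; I(120°)/SH(120°) eclipsed 11.6; H(240°)/iPr(240°) eclipsed 8.1 → 29.6 kJ/mol.
E(B) − E(D) = 30.3 − 29.6 = +0.7 kJ/mol.

+0.7 kJ/mol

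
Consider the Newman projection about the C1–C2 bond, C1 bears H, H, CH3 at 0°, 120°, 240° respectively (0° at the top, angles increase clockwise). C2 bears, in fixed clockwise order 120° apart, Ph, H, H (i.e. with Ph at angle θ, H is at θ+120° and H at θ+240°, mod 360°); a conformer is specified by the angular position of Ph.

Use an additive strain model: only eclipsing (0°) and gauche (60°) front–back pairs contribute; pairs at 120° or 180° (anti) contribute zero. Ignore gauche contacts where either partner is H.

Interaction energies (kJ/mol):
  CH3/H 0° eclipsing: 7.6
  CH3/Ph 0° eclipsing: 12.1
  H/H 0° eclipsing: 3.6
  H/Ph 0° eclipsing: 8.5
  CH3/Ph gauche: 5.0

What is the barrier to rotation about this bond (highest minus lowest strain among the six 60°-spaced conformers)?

Ph at 0° (eclipsed): H(0°)/Ph(0°) eclipsed 8.5; H(120°)/H(120°) eclipsed 3.6; CH3(240°)/H(240°) eclipsed 7.6 → 19.7 kJ/mol.
Ph at 60° (staggered): no non-H gauche contacts → 0.0 kJ/mol.
Ph at 120° (eclipsed): H(0°)/H(0°) eclipsed 3.6; H(120°)/Ph(120°) eclipsed 8.5; CH3(240°)/H(240°) eclipsed 7.6 → 19.7 kJ/mol.
Ph at 180° (staggered): CH3(240°)/Ph(180°) gauche 5.0 → 5.0 kJ/mol.
Ph at 240° (eclipsed): H(0°)/H(0°) eclipsed 3.6; H(120°)/H(120°) eclipsed 3.6; CH3(240°)/Ph(240°) eclipsed 12.1 → 19.3 kJ/mol.
Ph at 300° (staggered): CH3(240°)/Ph(300°) gauche 5.0 → 5.0 kJ/mol.
Max at 0° (19.7 kJ/mol), min at 60° (0.0 kJ/mol); barrier = 19.7 kJ/mol.

19.7 kJ/mol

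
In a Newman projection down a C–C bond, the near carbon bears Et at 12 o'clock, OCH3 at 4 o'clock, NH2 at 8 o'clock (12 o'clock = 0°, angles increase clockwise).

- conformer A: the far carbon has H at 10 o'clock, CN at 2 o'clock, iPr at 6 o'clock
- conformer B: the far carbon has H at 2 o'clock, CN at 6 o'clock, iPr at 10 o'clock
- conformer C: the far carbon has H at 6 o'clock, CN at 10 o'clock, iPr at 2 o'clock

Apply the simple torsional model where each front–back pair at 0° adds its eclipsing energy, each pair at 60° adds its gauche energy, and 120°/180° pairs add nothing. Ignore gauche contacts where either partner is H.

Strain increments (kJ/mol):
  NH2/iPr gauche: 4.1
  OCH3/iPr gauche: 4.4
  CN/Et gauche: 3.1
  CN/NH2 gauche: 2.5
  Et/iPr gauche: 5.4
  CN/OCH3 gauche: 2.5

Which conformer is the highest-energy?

A (staggered): Et–CN gauche, OCH3–CN gauche, OCH3–iPr gauche, NH2–iPr gauche; 3.1 + 2.5 + 4.4 + 4.1 = 14.1 kJ/mol.
B (staggered): Et–iPr gauche, OCH3–CN gauche, NH2–CN gauche, NH2–iPr gauche; 5.4 + 2.5 + 2.5 + 4.1 = 14.5 kJ/mol.
C (staggered): Et–CN gauche, Et–iPr gauche, OCH3–iPr gauche, NH2–CN gauche; 3.1 + 5.4 + 4.4 + 2.5 = 15.4 kJ/mol.
C has the highest total (15.4 kJ/mol).

C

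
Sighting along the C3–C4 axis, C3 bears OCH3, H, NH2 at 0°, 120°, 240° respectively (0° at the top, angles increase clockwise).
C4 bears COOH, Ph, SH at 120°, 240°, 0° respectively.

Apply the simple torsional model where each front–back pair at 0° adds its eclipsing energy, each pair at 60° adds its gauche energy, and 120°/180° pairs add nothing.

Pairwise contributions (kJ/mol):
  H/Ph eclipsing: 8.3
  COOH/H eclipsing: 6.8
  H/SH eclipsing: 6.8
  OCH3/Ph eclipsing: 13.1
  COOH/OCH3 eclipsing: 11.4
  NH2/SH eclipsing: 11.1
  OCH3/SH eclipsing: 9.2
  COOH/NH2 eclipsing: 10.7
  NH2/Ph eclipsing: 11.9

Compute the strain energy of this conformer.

27.9 kJ/mol

This conformer (eclipsed): OCH3(0°)/SH(0°) eclipsed 9.2; H(120°)/COOH(120°) eclipsed 6.8; NH2(240°)/Ph(240°) eclipsed 11.9 → 27.9 kJ/mol.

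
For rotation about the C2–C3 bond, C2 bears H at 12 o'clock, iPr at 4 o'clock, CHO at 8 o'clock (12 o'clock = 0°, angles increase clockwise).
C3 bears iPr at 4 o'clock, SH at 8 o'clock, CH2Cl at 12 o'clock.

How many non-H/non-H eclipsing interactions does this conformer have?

Non-H eclipsing pairs: iPr(120°)/iPr(120°); CHO(240°)/SH(240°) — 2 interactions.

2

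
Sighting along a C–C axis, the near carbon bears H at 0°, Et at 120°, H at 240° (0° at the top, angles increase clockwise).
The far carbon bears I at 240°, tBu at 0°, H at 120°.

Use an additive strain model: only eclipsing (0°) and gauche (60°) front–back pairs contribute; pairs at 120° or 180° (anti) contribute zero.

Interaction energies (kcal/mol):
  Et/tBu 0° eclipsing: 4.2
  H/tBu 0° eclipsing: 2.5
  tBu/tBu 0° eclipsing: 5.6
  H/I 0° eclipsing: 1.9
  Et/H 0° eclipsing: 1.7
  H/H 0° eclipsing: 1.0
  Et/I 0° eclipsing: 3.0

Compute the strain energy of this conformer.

6.1 kcal/mol

This conformer is eclipsed. H at 0° is eclipsed with tBu at 0° (2.5); Et at 120° is eclipsed with H at 120° (1.7); H at 240° is eclipsed with I at 240° (1.9). Total 6.1 kcal/mol.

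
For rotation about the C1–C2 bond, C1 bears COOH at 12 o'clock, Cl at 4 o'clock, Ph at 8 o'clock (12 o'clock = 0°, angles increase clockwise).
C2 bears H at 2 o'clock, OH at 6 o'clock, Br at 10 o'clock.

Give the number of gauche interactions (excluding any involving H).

Non-H gauche pairs: COOH(0°)/Br(300°); Cl(120°)/OH(180°); Ph(240°)/OH(180°); Ph(240°)/Br(300°) — 4 interactions.

4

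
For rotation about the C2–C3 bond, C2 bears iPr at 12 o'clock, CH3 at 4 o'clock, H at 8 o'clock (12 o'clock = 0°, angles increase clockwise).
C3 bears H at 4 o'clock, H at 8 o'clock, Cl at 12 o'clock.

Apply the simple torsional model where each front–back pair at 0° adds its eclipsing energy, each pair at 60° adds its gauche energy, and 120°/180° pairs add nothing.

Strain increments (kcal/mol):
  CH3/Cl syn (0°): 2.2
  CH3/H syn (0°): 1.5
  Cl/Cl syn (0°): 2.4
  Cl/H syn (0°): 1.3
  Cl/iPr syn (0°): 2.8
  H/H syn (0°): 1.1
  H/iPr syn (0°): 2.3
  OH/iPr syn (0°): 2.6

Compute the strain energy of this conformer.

5.4 kcal/mol

This conformer is eclipsed. iPr at 0° is eclipsed with Cl at 0° (2.8); CH3 at 120° is eclipsed with H at 120° (1.5); H at 240° is eclipsed with H at 240° (1.1). Total 5.4 kcal/mol.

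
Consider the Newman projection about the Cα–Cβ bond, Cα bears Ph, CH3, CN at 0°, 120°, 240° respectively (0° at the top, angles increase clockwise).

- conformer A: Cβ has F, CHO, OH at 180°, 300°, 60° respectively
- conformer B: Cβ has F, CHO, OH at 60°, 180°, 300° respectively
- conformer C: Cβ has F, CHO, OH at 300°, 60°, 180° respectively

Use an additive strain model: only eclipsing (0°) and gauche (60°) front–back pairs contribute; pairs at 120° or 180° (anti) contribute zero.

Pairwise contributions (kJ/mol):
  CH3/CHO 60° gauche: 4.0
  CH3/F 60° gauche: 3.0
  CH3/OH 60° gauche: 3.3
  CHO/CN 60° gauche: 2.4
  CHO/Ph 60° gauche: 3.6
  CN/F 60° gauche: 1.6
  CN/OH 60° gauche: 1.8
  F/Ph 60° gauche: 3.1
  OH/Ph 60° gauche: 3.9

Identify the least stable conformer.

A (staggered): Ph(0°)/CHO(300°) gauche 3.6; Ph(0°)/OH(60°) gauche 3.9; CH3(120°)/F(180°) gauche 3.0; CH3(120°)/OH(60°) gauche 3.3; CN(240°)/F(180°) gauche 1.6; CN(240°)/CHO(300°) gauche 2.4 → 17.8 kJ/mol.
B (staggered): Ph(0°)/F(60°) gauche 3.1; Ph(0°)/OH(300°) gauche 3.9; CH3(120°)/F(60°) gauche 3.0; CH3(120°)/CHO(180°) gauche 4.0; CN(240°)/CHO(180°) gauche 2.4; CN(240°)/OH(300°) gauche 1.8 → 18.2 kJ/mol.
C (staggered): Ph(0°)/F(300°) gauche 3.1; Ph(0°)/CHO(60°) gauche 3.6; CH3(120°)/CHO(60°) gauche 4.0; CH3(120°)/OH(180°) gauche 3.3; CN(240°)/F(300°) gauche 1.6; CN(240°)/OH(180°) gauche 1.8 → 17.4 kJ/mol.
B has the highest total (18.2 kJ/mol).

B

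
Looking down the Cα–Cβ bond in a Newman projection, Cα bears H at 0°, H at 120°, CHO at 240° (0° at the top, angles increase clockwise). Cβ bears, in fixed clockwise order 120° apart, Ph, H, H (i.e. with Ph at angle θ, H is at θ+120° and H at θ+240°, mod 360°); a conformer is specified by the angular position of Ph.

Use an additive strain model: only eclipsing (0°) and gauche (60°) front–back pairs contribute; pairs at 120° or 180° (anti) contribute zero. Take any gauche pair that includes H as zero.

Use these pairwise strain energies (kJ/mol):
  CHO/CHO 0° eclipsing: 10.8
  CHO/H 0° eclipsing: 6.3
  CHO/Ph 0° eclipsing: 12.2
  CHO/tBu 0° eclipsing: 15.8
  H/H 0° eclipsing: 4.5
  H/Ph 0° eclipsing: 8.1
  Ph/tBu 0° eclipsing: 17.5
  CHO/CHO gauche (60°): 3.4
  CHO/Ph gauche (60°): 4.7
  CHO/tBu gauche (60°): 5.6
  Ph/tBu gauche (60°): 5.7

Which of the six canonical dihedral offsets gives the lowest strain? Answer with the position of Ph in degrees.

Ph at 0° (eclipsed): H–Ph eclipsed, H–H eclipsed, CHO–H eclipsed; 8.1 + 4.5 + 6.3 = 18.9 kJ/mol.
Ph at 60° (staggered): no non-H gauche contacts → 0.0 kJ/mol.
Ph at 120° (eclipsed): H–H eclipsed, H–Ph eclipsed, CHO–H eclipsed; 4.5 + 8.1 + 6.3 = 18.9 kJ/mol.
Ph at 180° (staggered): CHO–Ph gauche; 4.7 = 4.7 kJ/mol.
Ph at 240° (eclipsed): H–H eclipsed, H–H eclipsed, CHO–Ph eclipsed; 4.5 + 4.5 + 12.2 = 21.2 kJ/mol.
Ph at 300° (staggered): CHO–Ph gauche; 4.7 = 4.7 kJ/mol.
The minimum (0.0 kJ/mol) occurs with Ph at 60°.

60°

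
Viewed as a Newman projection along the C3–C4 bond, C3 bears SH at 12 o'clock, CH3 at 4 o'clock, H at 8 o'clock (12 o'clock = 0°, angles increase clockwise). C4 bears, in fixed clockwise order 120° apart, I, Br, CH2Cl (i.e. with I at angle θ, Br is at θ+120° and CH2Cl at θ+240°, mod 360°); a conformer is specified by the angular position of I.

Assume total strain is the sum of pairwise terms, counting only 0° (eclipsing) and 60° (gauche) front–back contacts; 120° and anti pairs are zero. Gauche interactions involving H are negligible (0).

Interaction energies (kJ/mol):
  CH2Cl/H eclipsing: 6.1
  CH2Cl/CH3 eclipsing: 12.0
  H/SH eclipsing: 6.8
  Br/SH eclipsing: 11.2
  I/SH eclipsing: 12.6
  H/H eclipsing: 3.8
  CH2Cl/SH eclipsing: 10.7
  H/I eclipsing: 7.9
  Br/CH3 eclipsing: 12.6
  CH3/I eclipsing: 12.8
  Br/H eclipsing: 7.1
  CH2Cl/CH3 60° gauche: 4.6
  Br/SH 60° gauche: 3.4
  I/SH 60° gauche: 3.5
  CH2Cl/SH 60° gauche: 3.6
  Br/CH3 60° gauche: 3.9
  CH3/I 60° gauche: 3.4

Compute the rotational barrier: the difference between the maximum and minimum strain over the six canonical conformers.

I at 0° (eclipsed): SH–I eclipsed, CH3–Br eclipsed, H–CH2Cl eclipsed; 12.6 + 12.6 + 6.1 = 31.3 kJ/mol.
I at 60° (staggered): SH–I gauche, SH–CH2Cl gauche, CH3–I gauche, CH3–Br gauche; 3.5 + 3.6 + 3.4 + 3.9 = 14.4 kJ/mol.
I at 120° (eclipsed): SH–CH2Cl eclipsed, CH3–I eclipsed, H–Br eclipsed; 10.7 + 12.8 + 7.1 = 30.6 kJ/mol.
I at 180° (staggered): SH–Br gauche, SH–CH2Cl gauche, CH3–I gauche, CH3–CH2Cl gauche; 3.4 + 3.6 + 3.4 + 4.6 = 15.0 kJ/mol.
I at 240° (eclipsed): SH–Br eclipsed, CH3–CH2Cl eclipsed, H–I eclipsed; 11.2 + 12.0 + 7.9 = 31.1 kJ/mol.
I at 300° (staggered): SH–I gauche, SH–Br gauche, CH3–Br gauche, CH3–CH2Cl gauche; 3.5 + 3.4 + 3.9 + 4.6 = 15.4 kJ/mol.
Max at 0° (31.3 kJ/mol), min at 60° (14.4 kJ/mol); barrier = 16.9 kJ/mol.

16.9 kJ/mol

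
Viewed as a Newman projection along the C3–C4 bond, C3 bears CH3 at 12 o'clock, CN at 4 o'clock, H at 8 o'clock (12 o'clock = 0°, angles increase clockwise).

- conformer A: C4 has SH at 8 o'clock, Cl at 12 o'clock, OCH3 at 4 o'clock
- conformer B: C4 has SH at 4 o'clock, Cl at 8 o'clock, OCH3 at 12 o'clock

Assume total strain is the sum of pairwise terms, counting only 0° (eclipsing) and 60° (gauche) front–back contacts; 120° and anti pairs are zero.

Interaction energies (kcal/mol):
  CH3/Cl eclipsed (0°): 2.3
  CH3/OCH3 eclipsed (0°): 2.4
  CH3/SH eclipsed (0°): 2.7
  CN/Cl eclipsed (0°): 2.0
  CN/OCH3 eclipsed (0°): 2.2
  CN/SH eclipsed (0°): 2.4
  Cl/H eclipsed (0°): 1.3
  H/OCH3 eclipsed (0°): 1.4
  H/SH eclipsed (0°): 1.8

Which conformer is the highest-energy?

A

A (eclipsed): CH3(0°)/Cl(0°) eclipsed 2.3; CN(120°)/OCH3(120°) eclipsed 2.2; H(240°)/SH(240°) eclipsed 1.8 → 6.3 kcal/mol.
B (eclipsed): CH3(0°)/OCH3(0°) eclipsed 2.4; CN(120°)/SH(120°) eclipsed 2.4; H(240°)/Cl(240°) eclipsed 1.3 → 6.1 kcal/mol.
A has the highest total (6.3 kcal/mol).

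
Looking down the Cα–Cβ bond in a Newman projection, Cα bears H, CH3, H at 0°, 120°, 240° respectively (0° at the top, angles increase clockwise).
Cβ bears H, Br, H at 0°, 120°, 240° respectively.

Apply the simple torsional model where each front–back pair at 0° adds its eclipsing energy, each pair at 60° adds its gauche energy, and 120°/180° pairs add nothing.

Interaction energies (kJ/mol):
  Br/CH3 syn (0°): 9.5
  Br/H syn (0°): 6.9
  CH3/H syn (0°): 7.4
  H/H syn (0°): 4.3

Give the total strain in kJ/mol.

18.1 kJ/mol

This conformer (eclipsed): H(0°)/H(0°) eclipsed 4.3; CH3(120°)/Br(120°) eclipsed 9.5; H(240°)/H(240°) eclipsed 4.3 → 18.1 kJ/mol.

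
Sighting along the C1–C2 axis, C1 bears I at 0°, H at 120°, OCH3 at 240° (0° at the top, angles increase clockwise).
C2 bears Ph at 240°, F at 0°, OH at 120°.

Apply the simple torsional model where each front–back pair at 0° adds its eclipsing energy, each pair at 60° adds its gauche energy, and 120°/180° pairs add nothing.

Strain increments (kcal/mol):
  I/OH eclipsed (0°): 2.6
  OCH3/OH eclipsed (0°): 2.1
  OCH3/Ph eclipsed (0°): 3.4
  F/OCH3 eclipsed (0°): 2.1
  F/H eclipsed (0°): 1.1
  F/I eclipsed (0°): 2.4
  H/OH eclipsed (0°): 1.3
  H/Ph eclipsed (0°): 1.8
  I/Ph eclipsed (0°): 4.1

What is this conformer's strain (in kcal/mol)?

This conformer (eclipsed): I–F eclipsed, H–OH eclipsed, OCH3–Ph eclipsed; 2.4 + 1.3 + 3.4 = 7.1 kcal/mol.

7.1 kcal/mol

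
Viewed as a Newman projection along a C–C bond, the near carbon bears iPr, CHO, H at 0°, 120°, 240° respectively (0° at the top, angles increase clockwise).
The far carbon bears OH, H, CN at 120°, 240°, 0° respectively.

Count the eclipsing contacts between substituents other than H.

Non-H eclipsing pairs: iPr(0°)/CN(0°); CHO(120°)/OH(120°) — 2 interactions.

2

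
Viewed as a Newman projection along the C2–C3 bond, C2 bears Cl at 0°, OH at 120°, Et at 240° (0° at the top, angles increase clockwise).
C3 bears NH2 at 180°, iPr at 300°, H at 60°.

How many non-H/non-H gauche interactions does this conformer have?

4

Non-H gauche pairs: Cl(0°)/iPr(300°); OH(120°)/NH2(180°); Et(240°)/NH2(180°); Et(240°)/iPr(300°) — 4 interactions.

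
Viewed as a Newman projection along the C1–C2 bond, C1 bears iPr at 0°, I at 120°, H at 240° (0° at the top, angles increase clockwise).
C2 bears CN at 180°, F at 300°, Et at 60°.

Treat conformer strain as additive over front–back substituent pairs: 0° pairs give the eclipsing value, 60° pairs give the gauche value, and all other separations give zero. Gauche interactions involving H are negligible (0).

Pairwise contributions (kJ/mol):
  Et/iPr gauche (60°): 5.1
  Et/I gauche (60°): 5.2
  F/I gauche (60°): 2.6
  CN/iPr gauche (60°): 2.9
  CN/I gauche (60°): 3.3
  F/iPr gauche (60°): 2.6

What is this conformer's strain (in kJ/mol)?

This conformer (staggered): iPr(0°)/F(300°) gauche 2.6; iPr(0°)/Et(60°) gauche 5.1; I(120°)/CN(180°) gauche 3.3; I(120°)/Et(60°) gauche 5.2 → 16.2 kJ/mol.

16.2 kJ/mol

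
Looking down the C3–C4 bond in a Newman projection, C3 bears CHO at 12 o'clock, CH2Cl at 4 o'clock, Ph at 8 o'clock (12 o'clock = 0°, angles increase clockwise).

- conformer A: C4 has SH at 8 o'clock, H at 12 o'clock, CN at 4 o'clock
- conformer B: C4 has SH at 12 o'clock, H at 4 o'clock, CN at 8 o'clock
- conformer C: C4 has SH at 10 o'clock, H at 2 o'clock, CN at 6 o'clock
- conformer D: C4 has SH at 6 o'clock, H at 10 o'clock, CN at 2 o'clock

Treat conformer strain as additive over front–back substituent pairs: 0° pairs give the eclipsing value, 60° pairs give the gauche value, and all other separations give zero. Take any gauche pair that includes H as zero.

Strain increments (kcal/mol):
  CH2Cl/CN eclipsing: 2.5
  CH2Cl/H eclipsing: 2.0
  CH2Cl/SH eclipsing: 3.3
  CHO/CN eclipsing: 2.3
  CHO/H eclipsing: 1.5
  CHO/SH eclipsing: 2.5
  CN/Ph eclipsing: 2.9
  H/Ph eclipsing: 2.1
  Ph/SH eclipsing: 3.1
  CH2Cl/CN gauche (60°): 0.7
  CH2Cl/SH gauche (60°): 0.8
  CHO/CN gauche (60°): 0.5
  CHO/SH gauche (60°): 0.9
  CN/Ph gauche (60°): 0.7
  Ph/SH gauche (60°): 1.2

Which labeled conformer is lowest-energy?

A (eclipsed): CHO–H eclipsed, CH2Cl–CN eclipsed, Ph–SH eclipsed; 1.5 + 2.5 + 3.1 = 7.1 kcal/mol.
B (eclipsed): CHO–SH eclipsed, CH2Cl–H eclipsed, Ph–CN eclipsed; 2.5 + 2.0 + 2.9 = 7.4 kcal/mol.
C (staggered): CHO–SH gauche, CH2Cl–CN gauche, Ph–SH gauche, Ph–CN gauche; 0.9 + 0.7 + 1.2 + 0.7 = 3.5 kcal/mol.
D (staggered): CHO–CN gauche, CH2Cl–SH gauche, CH2Cl–CN gauche, Ph–SH gauche; 0.5 + 0.8 + 0.7 + 1.2 = 3.2 kcal/mol.
D has the lowest total (3.2 kcal/mol).

D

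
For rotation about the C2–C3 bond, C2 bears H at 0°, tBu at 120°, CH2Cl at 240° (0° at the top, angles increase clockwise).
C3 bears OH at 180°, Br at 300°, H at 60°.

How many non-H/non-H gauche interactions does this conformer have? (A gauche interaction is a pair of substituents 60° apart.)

3

Non-H gauche pairs: tBu(120°)/OH(180°); CH2Cl(240°)/OH(180°); CH2Cl(240°)/Br(300°) — 3 interactions.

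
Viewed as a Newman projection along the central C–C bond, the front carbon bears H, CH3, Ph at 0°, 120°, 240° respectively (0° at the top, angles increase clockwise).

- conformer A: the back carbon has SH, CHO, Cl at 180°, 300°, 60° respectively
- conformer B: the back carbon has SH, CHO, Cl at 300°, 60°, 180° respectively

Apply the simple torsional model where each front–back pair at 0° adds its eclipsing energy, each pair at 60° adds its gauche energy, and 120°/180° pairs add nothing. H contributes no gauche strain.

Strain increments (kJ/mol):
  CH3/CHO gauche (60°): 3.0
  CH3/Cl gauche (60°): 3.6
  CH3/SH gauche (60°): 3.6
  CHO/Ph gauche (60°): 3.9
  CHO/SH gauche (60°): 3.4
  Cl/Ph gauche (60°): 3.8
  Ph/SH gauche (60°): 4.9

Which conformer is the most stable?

A (staggered): CH3(120°)/SH(180°) gauche 3.6; CH3(120°)/Cl(60°) gauche 3.6; Ph(240°)/SH(180°) gauche 4.9; Ph(240°)/CHO(300°) gauche 3.9 → 16.0 kJ/mol.
B (staggered): CH3(120°)/CHO(60°) gauche 3.0; CH3(120°)/Cl(180°) gauche 3.6; Ph(240°)/SH(300°) gauche 4.9; Ph(240°)/Cl(180°) gauche 3.8 → 15.3 kJ/mol.
B has the lowest total (15.3 kJ/mol).

B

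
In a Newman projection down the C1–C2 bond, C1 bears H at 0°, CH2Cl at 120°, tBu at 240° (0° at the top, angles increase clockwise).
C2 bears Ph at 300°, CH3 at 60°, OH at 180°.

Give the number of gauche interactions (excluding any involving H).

4

Non-H gauche pairs: CH2Cl(120°)/CH3(60°); CH2Cl(120°)/OH(180°); tBu(240°)/Ph(300°); tBu(240°)/OH(180°) — 4 interactions.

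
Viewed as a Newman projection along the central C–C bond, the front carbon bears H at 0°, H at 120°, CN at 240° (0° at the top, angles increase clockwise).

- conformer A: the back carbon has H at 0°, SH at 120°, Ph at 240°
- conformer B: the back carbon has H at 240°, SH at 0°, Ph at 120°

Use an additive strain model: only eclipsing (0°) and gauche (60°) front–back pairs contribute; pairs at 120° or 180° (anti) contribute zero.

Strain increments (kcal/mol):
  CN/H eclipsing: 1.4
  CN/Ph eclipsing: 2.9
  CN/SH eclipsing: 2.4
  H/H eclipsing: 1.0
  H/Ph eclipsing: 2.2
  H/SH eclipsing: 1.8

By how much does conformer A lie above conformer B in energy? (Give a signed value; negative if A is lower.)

+0.3 kcal/mol

A (eclipsed): H–H eclipsed, H–SH eclipsed, CN–Ph eclipsed; 1.0 + 1.8 + 2.9 = 5.7 kcal/mol.
B (eclipsed): H–SH eclipsed, H–Ph eclipsed, CN–H eclipsed; 1.8 + 2.2 + 1.4 = 5.4 kcal/mol.
E(A) − E(B) = 5.7 − 5.4 = +0.3 kcal/mol.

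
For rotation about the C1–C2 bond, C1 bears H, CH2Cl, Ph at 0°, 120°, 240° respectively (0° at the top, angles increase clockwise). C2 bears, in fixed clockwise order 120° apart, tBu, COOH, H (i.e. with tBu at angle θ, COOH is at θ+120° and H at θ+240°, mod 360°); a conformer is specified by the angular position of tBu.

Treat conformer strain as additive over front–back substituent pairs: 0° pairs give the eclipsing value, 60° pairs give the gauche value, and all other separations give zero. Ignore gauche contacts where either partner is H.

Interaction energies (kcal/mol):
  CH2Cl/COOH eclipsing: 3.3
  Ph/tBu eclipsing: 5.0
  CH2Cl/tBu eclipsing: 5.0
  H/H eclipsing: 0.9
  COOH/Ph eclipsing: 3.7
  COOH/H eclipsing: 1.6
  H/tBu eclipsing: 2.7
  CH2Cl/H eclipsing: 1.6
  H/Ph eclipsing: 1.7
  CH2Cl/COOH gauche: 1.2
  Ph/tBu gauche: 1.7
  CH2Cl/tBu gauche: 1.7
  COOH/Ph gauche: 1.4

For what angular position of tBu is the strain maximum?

tBu at 0° (eclipsed): H(0°)/tBu(0°) eclipsed 2.7; CH2Cl(120°)/COOH(120°) eclipsed 3.3; Ph(240°)/H(240°) eclipsed 1.7 → 7.7 kcal/mol.
tBu at 60° (staggered): CH2Cl(120°)/tBu(60°) gauche 1.7; CH2Cl(120°)/COOH(180°) gauche 1.2; Ph(240°)/COOH(180°) gauche 1.4 → 4.3 kcal/mol.
tBu at 120° (eclipsed): H(0°)/H(0°) eclipsed 0.9; CH2Cl(120°)/tBu(120°) eclipsed 5.0; Ph(240°)/COOH(240°) eclipsed 3.7 → 9.6 kcal/mol.
tBu at 180° (staggered): CH2Cl(120°)/tBu(180°) gauche 1.7; Ph(240°)/tBu(180°) gauche 1.7; Ph(240°)/COOH(300°) gauche 1.4 → 4.8 kcal/mol.
tBu at 240° (eclipsed): H(0°)/COOH(0°) eclipsed 1.6; CH2Cl(120°)/H(120°) eclipsed 1.6; Ph(240°)/tBu(240°) eclipsed 5.0 → 8.2 kcal/mol.
tBu at 300° (staggered): CH2Cl(120°)/COOH(60°) gauche 1.2; Ph(240°)/tBu(300°) gauche 1.7 → 2.9 kcal/mol.
The maximum (9.6 kcal/mol) occurs with tBu at 120°.

120°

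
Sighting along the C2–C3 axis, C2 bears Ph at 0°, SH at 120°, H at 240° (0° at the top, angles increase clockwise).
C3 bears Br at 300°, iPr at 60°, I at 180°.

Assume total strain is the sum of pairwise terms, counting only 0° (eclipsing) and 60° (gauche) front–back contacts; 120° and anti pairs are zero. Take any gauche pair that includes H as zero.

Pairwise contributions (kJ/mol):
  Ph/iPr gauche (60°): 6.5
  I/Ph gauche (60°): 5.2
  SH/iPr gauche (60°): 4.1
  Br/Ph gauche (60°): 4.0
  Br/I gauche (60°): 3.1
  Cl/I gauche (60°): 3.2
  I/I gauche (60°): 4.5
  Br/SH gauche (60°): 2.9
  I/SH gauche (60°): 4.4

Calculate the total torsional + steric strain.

19.0 kJ/mol

This conformer (staggered): Ph(0°)/Br(300°) gauche 4.0; Ph(0°)/iPr(60°) gauche 6.5; SH(120°)/iPr(60°) gauche 4.1; SH(120°)/I(180°) gauche 4.4 → 19.0 kJ/mol.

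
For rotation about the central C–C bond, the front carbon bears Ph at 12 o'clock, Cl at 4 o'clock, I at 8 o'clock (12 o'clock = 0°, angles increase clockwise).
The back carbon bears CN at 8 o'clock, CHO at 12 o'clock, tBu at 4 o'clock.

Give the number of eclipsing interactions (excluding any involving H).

3

Non-H eclipsing pairs: Ph(0°)/CHO(0°); Cl(120°)/tBu(120°); I(240°)/CN(240°) — 3 interactions.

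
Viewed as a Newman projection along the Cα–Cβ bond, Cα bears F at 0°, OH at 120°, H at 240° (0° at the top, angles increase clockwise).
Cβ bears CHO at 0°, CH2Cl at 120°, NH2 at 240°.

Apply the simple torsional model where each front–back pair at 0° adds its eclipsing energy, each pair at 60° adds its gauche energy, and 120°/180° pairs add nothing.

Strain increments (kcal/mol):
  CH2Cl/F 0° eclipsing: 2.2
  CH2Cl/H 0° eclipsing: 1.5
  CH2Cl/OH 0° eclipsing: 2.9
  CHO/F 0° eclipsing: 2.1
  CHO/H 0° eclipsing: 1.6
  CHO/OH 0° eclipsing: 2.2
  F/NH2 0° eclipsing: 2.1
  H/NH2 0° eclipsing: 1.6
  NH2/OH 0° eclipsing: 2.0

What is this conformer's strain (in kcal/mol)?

6.6 kcal/mol

This conformer (eclipsed): F(0°)/CHO(0°) eclipsed 2.1; OH(120°)/CH2Cl(120°) eclipsed 2.9; H(240°)/NH2(240°) eclipsed 1.6 → 6.6 kcal/mol.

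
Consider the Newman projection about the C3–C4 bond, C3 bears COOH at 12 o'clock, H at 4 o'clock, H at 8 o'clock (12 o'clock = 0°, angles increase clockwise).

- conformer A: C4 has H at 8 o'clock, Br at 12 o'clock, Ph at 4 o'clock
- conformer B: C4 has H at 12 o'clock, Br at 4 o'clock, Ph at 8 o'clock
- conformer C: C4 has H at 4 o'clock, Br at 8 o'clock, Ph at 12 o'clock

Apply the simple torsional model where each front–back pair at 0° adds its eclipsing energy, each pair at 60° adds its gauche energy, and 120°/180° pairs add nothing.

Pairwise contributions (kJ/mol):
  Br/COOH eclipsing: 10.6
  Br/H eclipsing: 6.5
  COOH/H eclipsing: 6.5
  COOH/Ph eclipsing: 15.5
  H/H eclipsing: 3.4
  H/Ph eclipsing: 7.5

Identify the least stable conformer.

A (eclipsed): COOH–Br eclipsed, H–Ph eclipsed, H–H eclipsed; 10.6 + 7.5 + 3.4 = 21.5 kJ/mol.
B (eclipsed): COOH–H eclipsed, H–Br eclipsed, H–Ph eclipsed; 6.5 + 6.5 + 7.5 = 20.5 kJ/mol.
C (eclipsed): COOH–Ph eclipsed, H–H eclipsed, H–Br eclipsed; 15.5 + 3.4 + 6.5 = 25.4 kJ/mol.
C has the highest total (25.4 kJ/mol).

C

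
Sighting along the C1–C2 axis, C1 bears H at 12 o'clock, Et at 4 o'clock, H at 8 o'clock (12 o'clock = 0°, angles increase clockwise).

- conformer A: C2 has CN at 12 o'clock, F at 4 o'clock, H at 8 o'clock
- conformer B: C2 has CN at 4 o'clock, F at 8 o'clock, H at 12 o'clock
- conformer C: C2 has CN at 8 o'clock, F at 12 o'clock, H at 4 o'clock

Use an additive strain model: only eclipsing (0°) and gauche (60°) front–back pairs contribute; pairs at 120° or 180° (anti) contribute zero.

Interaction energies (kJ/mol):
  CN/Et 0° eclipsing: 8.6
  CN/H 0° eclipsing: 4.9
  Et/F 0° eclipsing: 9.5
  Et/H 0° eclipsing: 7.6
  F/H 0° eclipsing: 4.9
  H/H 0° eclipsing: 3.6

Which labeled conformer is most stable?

A is eclipsed. H at 0° is eclipsed with CN at 0° (4.9); Et at 120° is eclipsed with F at 120° (9.5); H at 240° is eclipsed with H at 240° (3.6). Total 18.0 kJ/mol.
B is eclipsed. H at 0° is eclipsed with H at 0° (3.6); Et at 120° is eclipsed with CN at 120° (8.6); H at 240° is eclipsed with F at 240° (4.9). Total 17.1 kJ/mol.
C is eclipsed. H at 0° is eclipsed with F at 0° (4.9); Et at 120° is eclipsed with H at 120° (7.6); H at 240° is eclipsed with CN at 240° (4.9). Total 17.4 kJ/mol.
B has the lowest total (17.1 kJ/mol).

B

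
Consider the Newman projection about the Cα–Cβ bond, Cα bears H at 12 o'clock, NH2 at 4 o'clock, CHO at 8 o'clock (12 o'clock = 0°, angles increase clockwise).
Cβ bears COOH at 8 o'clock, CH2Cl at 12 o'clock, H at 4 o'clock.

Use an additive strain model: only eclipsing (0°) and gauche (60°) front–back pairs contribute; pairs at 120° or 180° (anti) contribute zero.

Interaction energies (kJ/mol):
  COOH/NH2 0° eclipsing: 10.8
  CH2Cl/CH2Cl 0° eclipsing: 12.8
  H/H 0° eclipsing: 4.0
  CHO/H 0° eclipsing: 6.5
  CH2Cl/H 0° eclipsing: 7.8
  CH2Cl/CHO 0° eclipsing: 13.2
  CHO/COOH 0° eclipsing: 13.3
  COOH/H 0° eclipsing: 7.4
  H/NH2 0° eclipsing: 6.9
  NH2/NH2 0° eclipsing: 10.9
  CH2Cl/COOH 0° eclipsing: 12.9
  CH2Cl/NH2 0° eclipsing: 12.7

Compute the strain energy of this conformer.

28.0 kJ/mol

This conformer (eclipsed): H–CH2Cl eclipsed, NH2–H eclipsed, CHO–COOH eclipsed; 7.8 + 6.9 + 13.3 = 28.0 kJ/mol.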